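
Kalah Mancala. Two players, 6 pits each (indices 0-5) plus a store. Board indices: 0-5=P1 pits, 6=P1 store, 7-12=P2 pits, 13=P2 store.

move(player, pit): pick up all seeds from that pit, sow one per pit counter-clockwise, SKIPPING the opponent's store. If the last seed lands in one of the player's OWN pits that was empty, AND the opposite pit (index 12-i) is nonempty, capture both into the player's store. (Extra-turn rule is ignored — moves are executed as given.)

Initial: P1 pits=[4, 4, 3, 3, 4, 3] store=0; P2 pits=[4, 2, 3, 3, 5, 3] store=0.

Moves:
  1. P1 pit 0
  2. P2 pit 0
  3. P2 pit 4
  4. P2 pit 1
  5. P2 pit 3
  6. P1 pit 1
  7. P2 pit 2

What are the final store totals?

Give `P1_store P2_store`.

Answer: 0 10

Derivation:
Move 1: P1 pit0 -> P1=[0,5,4,4,5,3](0) P2=[4,2,3,3,5,3](0)
Move 2: P2 pit0 -> P1=[0,5,4,4,5,3](0) P2=[0,3,4,4,6,3](0)
Move 3: P2 pit4 -> P1=[1,6,5,5,5,3](0) P2=[0,3,4,4,0,4](1)
Move 4: P2 pit1 -> P1=[1,0,5,5,5,3](0) P2=[0,0,5,5,0,4](8)
Move 5: P2 pit3 -> P1=[2,1,5,5,5,3](0) P2=[0,0,5,0,1,5](9)
Move 6: P1 pit1 -> P1=[2,0,6,5,5,3](0) P2=[0,0,5,0,1,5](9)
Move 7: P2 pit2 -> P1=[3,0,6,5,5,3](0) P2=[0,0,0,1,2,6](10)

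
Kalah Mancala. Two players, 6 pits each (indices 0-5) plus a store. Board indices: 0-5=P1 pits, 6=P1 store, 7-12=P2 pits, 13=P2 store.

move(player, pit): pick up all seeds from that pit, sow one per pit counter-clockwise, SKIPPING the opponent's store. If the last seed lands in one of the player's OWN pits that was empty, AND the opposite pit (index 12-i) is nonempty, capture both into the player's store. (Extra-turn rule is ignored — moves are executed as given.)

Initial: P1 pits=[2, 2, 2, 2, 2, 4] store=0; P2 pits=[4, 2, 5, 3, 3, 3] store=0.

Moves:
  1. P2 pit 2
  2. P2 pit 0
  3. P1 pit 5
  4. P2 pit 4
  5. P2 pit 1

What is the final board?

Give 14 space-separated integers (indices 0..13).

Move 1: P2 pit2 -> P1=[3,2,2,2,2,4](0) P2=[4,2,0,4,4,4](1)
Move 2: P2 pit0 -> P1=[3,2,2,2,2,4](0) P2=[0,3,1,5,5,4](1)
Move 3: P1 pit5 -> P1=[3,2,2,2,2,0](1) P2=[1,4,2,5,5,4](1)
Move 4: P2 pit4 -> P1=[4,3,3,2,2,0](1) P2=[1,4,2,5,0,5](2)
Move 5: P2 pit1 -> P1=[4,3,3,2,2,0](1) P2=[1,0,3,6,1,6](2)

Answer: 4 3 3 2 2 0 1 1 0 3 6 1 6 2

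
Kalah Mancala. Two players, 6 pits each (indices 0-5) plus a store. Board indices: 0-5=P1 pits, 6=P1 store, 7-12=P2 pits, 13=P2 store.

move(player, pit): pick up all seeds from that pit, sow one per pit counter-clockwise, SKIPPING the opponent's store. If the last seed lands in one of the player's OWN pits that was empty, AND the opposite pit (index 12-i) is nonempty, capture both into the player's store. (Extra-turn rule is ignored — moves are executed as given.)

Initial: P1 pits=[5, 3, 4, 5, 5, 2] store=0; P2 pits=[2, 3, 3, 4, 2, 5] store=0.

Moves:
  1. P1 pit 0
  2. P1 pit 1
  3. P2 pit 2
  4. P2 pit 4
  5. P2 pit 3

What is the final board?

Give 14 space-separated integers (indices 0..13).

Move 1: P1 pit0 -> P1=[0,4,5,6,6,3](0) P2=[2,3,3,4,2,5](0)
Move 2: P1 pit1 -> P1=[0,0,6,7,7,4](0) P2=[2,3,3,4,2,5](0)
Move 3: P2 pit2 -> P1=[0,0,6,7,7,4](0) P2=[2,3,0,5,3,6](0)
Move 4: P2 pit4 -> P1=[1,0,6,7,7,4](0) P2=[2,3,0,5,0,7](1)
Move 5: P2 pit3 -> P1=[2,1,6,7,7,4](0) P2=[2,3,0,0,1,8](2)

Answer: 2 1 6 7 7 4 0 2 3 0 0 1 8 2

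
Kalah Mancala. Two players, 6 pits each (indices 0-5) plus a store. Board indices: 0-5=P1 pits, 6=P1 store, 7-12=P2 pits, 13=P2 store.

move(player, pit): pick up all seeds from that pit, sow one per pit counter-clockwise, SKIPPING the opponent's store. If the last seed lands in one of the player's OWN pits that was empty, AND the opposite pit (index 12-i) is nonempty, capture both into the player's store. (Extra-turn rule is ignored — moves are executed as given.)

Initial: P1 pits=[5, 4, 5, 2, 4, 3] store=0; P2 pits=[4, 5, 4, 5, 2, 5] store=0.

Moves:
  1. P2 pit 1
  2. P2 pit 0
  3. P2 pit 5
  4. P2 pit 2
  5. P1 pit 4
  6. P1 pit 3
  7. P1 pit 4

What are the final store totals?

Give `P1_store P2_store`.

Answer: 2 3

Derivation:
Move 1: P2 pit1 -> P1=[5,4,5,2,4,3](0) P2=[4,0,5,6,3,6](1)
Move 2: P2 pit0 -> P1=[5,4,5,2,4,3](0) P2=[0,1,6,7,4,6](1)
Move 3: P2 pit5 -> P1=[6,5,6,3,5,3](0) P2=[0,1,6,7,4,0](2)
Move 4: P2 pit2 -> P1=[7,6,6,3,5,3](0) P2=[0,1,0,8,5,1](3)
Move 5: P1 pit4 -> P1=[7,6,6,3,0,4](1) P2=[1,2,1,8,5,1](3)
Move 6: P1 pit3 -> P1=[7,6,6,0,1,5](2) P2=[1,2,1,8,5,1](3)
Move 7: P1 pit4 -> P1=[7,6,6,0,0,6](2) P2=[1,2,1,8,5,1](3)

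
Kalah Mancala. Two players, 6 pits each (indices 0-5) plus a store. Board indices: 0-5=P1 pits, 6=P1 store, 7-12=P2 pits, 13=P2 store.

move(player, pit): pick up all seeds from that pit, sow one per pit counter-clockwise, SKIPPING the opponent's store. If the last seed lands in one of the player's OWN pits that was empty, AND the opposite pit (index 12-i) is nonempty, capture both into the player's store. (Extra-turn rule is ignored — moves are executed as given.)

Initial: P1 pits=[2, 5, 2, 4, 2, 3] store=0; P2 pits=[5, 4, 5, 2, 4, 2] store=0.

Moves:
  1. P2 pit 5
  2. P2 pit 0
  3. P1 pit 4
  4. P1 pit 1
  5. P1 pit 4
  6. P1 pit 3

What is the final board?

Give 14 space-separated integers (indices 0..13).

Answer: 0 0 3 0 1 7 3 1 6 6 3 5 0 5

Derivation:
Move 1: P2 pit5 -> P1=[3,5,2,4,2,3](0) P2=[5,4,5,2,4,0](1)
Move 2: P2 pit0 -> P1=[0,5,2,4,2,3](0) P2=[0,5,6,3,5,0](5)
Move 3: P1 pit4 -> P1=[0,5,2,4,0,4](1) P2=[0,5,6,3,5,0](5)
Move 4: P1 pit1 -> P1=[0,0,3,5,1,5](2) P2=[0,5,6,3,5,0](5)
Move 5: P1 pit4 -> P1=[0,0,3,5,0,6](2) P2=[0,5,6,3,5,0](5)
Move 6: P1 pit3 -> P1=[0,0,3,0,1,7](3) P2=[1,6,6,3,5,0](5)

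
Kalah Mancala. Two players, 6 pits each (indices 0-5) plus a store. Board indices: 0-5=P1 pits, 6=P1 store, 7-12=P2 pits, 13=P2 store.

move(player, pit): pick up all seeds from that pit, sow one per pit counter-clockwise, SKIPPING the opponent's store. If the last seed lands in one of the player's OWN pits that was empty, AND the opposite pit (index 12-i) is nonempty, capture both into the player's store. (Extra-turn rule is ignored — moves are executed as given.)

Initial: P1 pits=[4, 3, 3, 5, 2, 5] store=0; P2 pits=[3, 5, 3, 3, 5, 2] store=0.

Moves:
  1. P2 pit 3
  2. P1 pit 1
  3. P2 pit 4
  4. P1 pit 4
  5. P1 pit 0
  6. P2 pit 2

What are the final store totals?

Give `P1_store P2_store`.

Answer: 1 2

Derivation:
Move 1: P2 pit3 -> P1=[4,3,3,5,2,5](0) P2=[3,5,3,0,6,3](1)
Move 2: P1 pit1 -> P1=[4,0,4,6,3,5](0) P2=[3,5,3,0,6,3](1)
Move 3: P2 pit4 -> P1=[5,1,5,7,3,5](0) P2=[3,5,3,0,0,4](2)
Move 4: P1 pit4 -> P1=[5,1,5,7,0,6](1) P2=[4,5,3,0,0,4](2)
Move 5: P1 pit0 -> P1=[0,2,6,8,1,7](1) P2=[4,5,3,0,0,4](2)
Move 6: P2 pit2 -> P1=[0,2,6,8,1,7](1) P2=[4,5,0,1,1,5](2)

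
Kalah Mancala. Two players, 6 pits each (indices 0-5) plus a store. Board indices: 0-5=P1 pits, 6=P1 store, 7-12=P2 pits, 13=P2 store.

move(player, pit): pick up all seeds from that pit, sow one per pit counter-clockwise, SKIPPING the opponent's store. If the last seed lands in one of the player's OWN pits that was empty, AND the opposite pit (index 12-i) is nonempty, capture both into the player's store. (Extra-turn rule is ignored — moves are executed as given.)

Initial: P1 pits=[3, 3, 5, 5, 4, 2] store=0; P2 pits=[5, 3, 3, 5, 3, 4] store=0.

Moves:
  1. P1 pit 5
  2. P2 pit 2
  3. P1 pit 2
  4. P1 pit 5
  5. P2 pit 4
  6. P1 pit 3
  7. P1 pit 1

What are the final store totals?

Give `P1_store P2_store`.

Answer: 4 1

Derivation:
Move 1: P1 pit5 -> P1=[3,3,5,5,4,0](1) P2=[6,3,3,5,3,4](0)
Move 2: P2 pit2 -> P1=[3,3,5,5,4,0](1) P2=[6,3,0,6,4,5](0)
Move 3: P1 pit2 -> P1=[3,3,0,6,5,1](2) P2=[7,3,0,6,4,5](0)
Move 4: P1 pit5 -> P1=[3,3,0,6,5,0](3) P2=[7,3,0,6,4,5](0)
Move 5: P2 pit4 -> P1=[4,4,0,6,5,0](3) P2=[7,3,0,6,0,6](1)
Move 6: P1 pit3 -> P1=[4,4,0,0,6,1](4) P2=[8,4,1,6,0,6](1)
Move 7: P1 pit1 -> P1=[4,0,1,1,7,2](4) P2=[8,4,1,6,0,6](1)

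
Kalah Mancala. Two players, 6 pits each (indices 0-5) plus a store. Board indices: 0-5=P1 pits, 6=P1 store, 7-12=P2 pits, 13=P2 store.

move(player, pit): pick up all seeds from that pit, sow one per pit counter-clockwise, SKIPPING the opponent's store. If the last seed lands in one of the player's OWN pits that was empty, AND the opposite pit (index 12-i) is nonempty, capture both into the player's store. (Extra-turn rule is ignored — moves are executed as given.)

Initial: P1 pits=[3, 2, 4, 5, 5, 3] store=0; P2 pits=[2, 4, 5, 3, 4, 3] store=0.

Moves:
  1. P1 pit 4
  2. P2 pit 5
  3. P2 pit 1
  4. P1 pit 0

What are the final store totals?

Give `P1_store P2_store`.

Move 1: P1 pit4 -> P1=[3,2,4,5,0,4](1) P2=[3,5,6,3,4,3](0)
Move 2: P2 pit5 -> P1=[4,3,4,5,0,4](1) P2=[3,5,6,3,4,0](1)
Move 3: P2 pit1 -> P1=[4,3,4,5,0,4](1) P2=[3,0,7,4,5,1](2)
Move 4: P1 pit0 -> P1=[0,4,5,6,1,4](1) P2=[3,0,7,4,5,1](2)

Answer: 1 2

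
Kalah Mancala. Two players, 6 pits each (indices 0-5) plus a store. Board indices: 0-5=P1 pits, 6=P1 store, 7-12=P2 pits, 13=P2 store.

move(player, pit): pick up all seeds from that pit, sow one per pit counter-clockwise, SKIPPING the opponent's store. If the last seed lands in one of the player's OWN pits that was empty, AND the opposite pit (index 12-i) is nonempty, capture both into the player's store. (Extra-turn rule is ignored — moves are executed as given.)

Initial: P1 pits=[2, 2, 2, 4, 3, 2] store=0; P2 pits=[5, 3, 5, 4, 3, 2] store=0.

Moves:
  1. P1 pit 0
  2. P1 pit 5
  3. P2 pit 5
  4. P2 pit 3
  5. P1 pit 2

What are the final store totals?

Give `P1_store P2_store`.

Answer: 8 2

Derivation:
Move 1: P1 pit0 -> P1=[0,3,3,4,3,2](0) P2=[5,3,5,4,3,2](0)
Move 2: P1 pit5 -> P1=[0,3,3,4,3,0](1) P2=[6,3,5,4,3,2](0)
Move 3: P2 pit5 -> P1=[1,3,3,4,3,0](1) P2=[6,3,5,4,3,0](1)
Move 4: P2 pit3 -> P1=[2,3,3,4,3,0](1) P2=[6,3,5,0,4,1](2)
Move 5: P1 pit2 -> P1=[2,3,0,5,4,0](8) P2=[0,3,5,0,4,1](2)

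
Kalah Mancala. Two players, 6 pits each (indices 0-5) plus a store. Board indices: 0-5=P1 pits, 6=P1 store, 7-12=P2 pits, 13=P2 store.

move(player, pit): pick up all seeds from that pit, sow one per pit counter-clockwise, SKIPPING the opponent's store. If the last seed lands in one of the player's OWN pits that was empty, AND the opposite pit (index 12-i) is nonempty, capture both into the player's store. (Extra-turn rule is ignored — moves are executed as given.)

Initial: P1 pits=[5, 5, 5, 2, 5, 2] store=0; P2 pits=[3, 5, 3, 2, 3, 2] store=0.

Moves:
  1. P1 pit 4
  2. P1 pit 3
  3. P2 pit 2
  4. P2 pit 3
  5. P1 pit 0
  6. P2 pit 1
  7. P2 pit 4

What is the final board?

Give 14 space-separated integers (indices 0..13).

Move 1: P1 pit4 -> P1=[5,5,5,2,0,3](1) P2=[4,6,4,2,3,2](0)
Move 2: P1 pit3 -> P1=[5,5,5,0,1,4](1) P2=[4,6,4,2,3,2](0)
Move 3: P2 pit2 -> P1=[5,5,5,0,1,4](1) P2=[4,6,0,3,4,3](1)
Move 4: P2 pit3 -> P1=[5,5,5,0,1,4](1) P2=[4,6,0,0,5,4](2)
Move 5: P1 pit0 -> P1=[0,6,6,1,2,5](1) P2=[4,6,0,0,5,4](2)
Move 6: P2 pit1 -> P1=[1,6,6,1,2,5](1) P2=[4,0,1,1,6,5](3)
Move 7: P2 pit4 -> P1=[2,7,7,2,2,5](1) P2=[4,0,1,1,0,6](4)

Answer: 2 7 7 2 2 5 1 4 0 1 1 0 6 4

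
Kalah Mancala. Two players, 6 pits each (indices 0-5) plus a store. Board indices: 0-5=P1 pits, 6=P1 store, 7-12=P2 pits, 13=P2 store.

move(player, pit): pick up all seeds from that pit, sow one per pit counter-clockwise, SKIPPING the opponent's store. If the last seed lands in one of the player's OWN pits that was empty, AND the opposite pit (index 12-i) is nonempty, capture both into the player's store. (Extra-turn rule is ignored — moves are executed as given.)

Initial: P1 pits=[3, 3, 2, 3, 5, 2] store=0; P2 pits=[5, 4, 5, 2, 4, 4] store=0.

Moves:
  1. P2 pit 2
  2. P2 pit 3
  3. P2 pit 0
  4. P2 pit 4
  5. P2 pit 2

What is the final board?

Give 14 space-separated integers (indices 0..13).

Answer: 5 4 3 4 6 2 0 0 5 0 2 0 8 3

Derivation:
Move 1: P2 pit2 -> P1=[4,3,2,3,5,2](0) P2=[5,4,0,3,5,5](1)
Move 2: P2 pit3 -> P1=[4,3,2,3,5,2](0) P2=[5,4,0,0,6,6](2)
Move 3: P2 pit0 -> P1=[4,3,2,3,5,2](0) P2=[0,5,1,1,7,7](2)
Move 4: P2 pit4 -> P1=[5,4,3,4,6,2](0) P2=[0,5,1,1,0,8](3)
Move 5: P2 pit2 -> P1=[5,4,3,4,6,2](0) P2=[0,5,0,2,0,8](3)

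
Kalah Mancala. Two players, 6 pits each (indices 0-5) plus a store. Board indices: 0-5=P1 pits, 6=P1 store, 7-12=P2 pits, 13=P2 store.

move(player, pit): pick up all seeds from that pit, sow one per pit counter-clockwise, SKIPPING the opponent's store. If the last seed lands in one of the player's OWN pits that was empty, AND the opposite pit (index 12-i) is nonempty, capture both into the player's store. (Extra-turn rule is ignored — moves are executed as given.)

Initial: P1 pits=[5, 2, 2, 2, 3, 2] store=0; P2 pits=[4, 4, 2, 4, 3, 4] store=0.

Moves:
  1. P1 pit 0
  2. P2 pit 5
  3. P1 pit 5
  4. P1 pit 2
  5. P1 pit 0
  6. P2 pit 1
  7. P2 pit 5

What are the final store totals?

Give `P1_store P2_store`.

Answer: 2 3

Derivation:
Move 1: P1 pit0 -> P1=[0,3,3,3,4,3](0) P2=[4,4,2,4,3,4](0)
Move 2: P2 pit5 -> P1=[1,4,4,3,4,3](0) P2=[4,4,2,4,3,0](1)
Move 3: P1 pit5 -> P1=[1,4,4,3,4,0](1) P2=[5,5,2,4,3,0](1)
Move 4: P1 pit2 -> P1=[1,4,0,4,5,1](2) P2=[5,5,2,4,3,0](1)
Move 5: P1 pit0 -> P1=[0,5,0,4,5,1](2) P2=[5,5,2,4,3,0](1)
Move 6: P2 pit1 -> P1=[0,5,0,4,5,1](2) P2=[5,0,3,5,4,1](2)
Move 7: P2 pit5 -> P1=[0,5,0,4,5,1](2) P2=[5,0,3,5,4,0](3)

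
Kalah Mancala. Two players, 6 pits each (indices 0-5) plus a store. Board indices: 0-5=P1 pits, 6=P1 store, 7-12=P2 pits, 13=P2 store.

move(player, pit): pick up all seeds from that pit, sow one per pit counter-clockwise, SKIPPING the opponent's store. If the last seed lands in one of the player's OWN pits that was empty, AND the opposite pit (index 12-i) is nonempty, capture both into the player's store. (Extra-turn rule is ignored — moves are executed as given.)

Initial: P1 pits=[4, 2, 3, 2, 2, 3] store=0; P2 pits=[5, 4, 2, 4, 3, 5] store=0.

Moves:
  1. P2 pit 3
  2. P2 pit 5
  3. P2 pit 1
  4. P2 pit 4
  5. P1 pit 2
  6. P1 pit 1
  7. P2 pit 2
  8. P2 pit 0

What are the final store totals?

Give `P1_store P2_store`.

Answer: 1 11

Derivation:
Move 1: P2 pit3 -> P1=[5,2,3,2,2,3](0) P2=[5,4,2,0,4,6](1)
Move 2: P2 pit5 -> P1=[6,3,4,3,3,3](0) P2=[5,4,2,0,4,0](2)
Move 3: P2 pit1 -> P1=[0,3,4,3,3,3](0) P2=[5,0,3,1,5,0](9)
Move 4: P2 pit4 -> P1=[1,4,5,3,3,3](0) P2=[5,0,3,1,0,1](10)
Move 5: P1 pit2 -> P1=[1,4,0,4,4,4](1) P2=[6,0,3,1,0,1](10)
Move 6: P1 pit1 -> P1=[1,0,1,5,5,5](1) P2=[6,0,3,1,0,1](10)
Move 7: P2 pit2 -> P1=[1,0,1,5,5,5](1) P2=[6,0,0,2,1,2](10)
Move 8: P2 pit0 -> P1=[1,0,1,5,5,5](1) P2=[0,1,1,3,2,3](11)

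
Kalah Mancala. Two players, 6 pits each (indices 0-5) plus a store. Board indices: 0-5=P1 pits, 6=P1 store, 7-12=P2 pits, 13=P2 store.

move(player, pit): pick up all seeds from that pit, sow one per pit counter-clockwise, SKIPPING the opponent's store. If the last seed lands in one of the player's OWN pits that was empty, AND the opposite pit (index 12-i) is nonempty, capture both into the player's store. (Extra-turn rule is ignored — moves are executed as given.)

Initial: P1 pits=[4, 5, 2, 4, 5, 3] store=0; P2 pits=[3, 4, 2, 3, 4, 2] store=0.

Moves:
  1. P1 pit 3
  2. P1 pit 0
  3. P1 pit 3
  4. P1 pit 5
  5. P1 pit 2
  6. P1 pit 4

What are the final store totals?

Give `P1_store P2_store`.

Answer: 13 0

Derivation:
Move 1: P1 pit3 -> P1=[4,5,2,0,6,4](1) P2=[4,4,2,3,4,2](0)
Move 2: P1 pit0 -> P1=[0,6,3,1,7,4](1) P2=[4,4,2,3,4,2](0)
Move 3: P1 pit3 -> P1=[0,6,3,0,8,4](1) P2=[4,4,2,3,4,2](0)
Move 4: P1 pit5 -> P1=[0,6,3,0,8,0](2) P2=[5,5,3,3,4,2](0)
Move 5: P1 pit2 -> P1=[0,6,0,1,9,0](8) P2=[0,5,3,3,4,2](0)
Move 6: P1 pit4 -> P1=[0,6,0,1,0,1](13) P2=[1,6,4,4,5,0](0)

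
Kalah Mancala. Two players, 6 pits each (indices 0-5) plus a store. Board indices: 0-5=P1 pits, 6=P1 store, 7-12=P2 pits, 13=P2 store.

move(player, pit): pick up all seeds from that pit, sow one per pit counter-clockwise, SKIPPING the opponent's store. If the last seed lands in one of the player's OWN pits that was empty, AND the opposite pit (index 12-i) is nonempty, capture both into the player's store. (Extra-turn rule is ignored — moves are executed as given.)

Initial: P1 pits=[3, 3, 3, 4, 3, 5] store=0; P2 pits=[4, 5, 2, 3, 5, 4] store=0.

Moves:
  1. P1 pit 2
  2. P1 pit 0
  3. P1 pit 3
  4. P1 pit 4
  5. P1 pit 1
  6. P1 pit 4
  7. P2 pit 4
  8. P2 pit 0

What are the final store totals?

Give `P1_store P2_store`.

Answer: 2 2

Derivation:
Move 1: P1 pit2 -> P1=[3,3,0,5,4,6](0) P2=[4,5,2,3,5,4](0)
Move 2: P1 pit0 -> P1=[0,4,1,6,4,6](0) P2=[4,5,2,3,5,4](0)
Move 3: P1 pit3 -> P1=[0,4,1,0,5,7](1) P2=[5,6,3,3,5,4](0)
Move 4: P1 pit4 -> P1=[0,4,1,0,0,8](2) P2=[6,7,4,3,5,4](0)
Move 5: P1 pit1 -> P1=[0,0,2,1,1,9](2) P2=[6,7,4,3,5,4](0)
Move 6: P1 pit4 -> P1=[0,0,2,1,0,10](2) P2=[6,7,4,3,5,4](0)
Move 7: P2 pit4 -> P1=[1,1,3,1,0,10](2) P2=[6,7,4,3,0,5](1)
Move 8: P2 pit0 -> P1=[1,1,3,1,0,10](2) P2=[0,8,5,4,1,6](2)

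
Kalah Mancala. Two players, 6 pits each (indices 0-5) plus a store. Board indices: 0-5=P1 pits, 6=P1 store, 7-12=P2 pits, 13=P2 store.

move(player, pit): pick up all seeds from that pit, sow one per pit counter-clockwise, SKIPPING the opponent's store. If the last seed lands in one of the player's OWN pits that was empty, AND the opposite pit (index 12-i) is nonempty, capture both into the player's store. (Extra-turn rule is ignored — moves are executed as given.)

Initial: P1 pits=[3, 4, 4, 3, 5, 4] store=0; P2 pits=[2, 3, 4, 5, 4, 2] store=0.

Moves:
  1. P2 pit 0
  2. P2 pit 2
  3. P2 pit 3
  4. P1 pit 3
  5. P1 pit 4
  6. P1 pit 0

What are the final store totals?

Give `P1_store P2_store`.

Answer: 2 2

Derivation:
Move 1: P2 pit0 -> P1=[3,4,4,3,5,4](0) P2=[0,4,5,5,4,2](0)
Move 2: P2 pit2 -> P1=[4,4,4,3,5,4](0) P2=[0,4,0,6,5,3](1)
Move 3: P2 pit3 -> P1=[5,5,5,3,5,4](0) P2=[0,4,0,0,6,4](2)
Move 4: P1 pit3 -> P1=[5,5,5,0,6,5](1) P2=[0,4,0,0,6,4](2)
Move 5: P1 pit4 -> P1=[5,5,5,0,0,6](2) P2=[1,5,1,1,6,4](2)
Move 6: P1 pit0 -> P1=[0,6,6,1,1,7](2) P2=[1,5,1,1,6,4](2)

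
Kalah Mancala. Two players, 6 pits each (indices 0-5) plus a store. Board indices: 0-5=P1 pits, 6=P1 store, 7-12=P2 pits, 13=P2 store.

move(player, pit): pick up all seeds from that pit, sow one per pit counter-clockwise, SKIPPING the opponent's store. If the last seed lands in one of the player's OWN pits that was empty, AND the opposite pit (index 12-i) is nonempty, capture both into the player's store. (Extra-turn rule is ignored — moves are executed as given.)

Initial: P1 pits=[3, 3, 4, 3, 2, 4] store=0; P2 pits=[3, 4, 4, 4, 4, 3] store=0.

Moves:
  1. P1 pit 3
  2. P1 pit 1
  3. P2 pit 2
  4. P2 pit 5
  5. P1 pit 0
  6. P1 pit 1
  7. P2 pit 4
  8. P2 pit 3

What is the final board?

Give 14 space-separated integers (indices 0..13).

Move 1: P1 pit3 -> P1=[3,3,4,0,3,5](1) P2=[3,4,4,4,4,3](0)
Move 2: P1 pit1 -> P1=[3,0,5,1,4,5](1) P2=[3,4,4,4,4,3](0)
Move 3: P2 pit2 -> P1=[3,0,5,1,4,5](1) P2=[3,4,0,5,5,4](1)
Move 4: P2 pit5 -> P1=[4,1,6,1,4,5](1) P2=[3,4,0,5,5,0](2)
Move 5: P1 pit0 -> P1=[0,2,7,2,5,5](1) P2=[3,4,0,5,5,0](2)
Move 6: P1 pit1 -> P1=[0,0,8,3,5,5](1) P2=[3,4,0,5,5,0](2)
Move 7: P2 pit4 -> P1=[1,1,9,3,5,5](1) P2=[3,4,0,5,0,1](3)
Move 8: P2 pit3 -> P1=[2,2,9,3,5,5](1) P2=[3,4,0,0,1,2](4)

Answer: 2 2 9 3 5 5 1 3 4 0 0 1 2 4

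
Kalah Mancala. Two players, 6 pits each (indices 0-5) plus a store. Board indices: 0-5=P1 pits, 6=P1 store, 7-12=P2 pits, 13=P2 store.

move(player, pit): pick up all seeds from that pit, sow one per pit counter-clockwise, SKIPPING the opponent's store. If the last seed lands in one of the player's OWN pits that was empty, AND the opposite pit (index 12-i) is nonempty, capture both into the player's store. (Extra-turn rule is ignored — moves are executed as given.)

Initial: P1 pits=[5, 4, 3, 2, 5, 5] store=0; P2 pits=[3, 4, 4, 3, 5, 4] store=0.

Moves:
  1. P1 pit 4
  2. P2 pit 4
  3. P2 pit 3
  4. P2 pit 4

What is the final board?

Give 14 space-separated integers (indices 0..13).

Move 1: P1 pit4 -> P1=[5,4,3,2,0,6](1) P2=[4,5,5,3,5,4](0)
Move 2: P2 pit4 -> P1=[6,5,4,2,0,6](1) P2=[4,5,5,3,0,5](1)
Move 3: P2 pit3 -> P1=[6,5,4,2,0,6](1) P2=[4,5,5,0,1,6](2)
Move 4: P2 pit4 -> P1=[6,5,4,2,0,6](1) P2=[4,5,5,0,0,7](2)

Answer: 6 5 4 2 0 6 1 4 5 5 0 0 7 2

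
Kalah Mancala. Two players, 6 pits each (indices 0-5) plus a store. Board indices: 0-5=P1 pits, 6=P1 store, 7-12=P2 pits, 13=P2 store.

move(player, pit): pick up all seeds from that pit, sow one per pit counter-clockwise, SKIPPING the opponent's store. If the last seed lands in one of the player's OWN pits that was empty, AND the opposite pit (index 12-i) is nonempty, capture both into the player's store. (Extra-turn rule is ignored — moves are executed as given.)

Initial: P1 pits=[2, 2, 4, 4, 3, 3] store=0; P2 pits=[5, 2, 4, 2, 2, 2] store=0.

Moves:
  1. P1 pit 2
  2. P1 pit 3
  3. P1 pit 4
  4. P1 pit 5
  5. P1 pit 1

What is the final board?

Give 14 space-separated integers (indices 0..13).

Answer: 2 0 1 0 0 0 11 8 5 0 3 3 2 0

Derivation:
Move 1: P1 pit2 -> P1=[2,2,0,5,4,4](1) P2=[5,2,4,2,2,2](0)
Move 2: P1 pit3 -> P1=[2,2,0,0,5,5](2) P2=[6,3,4,2,2,2](0)
Move 3: P1 pit4 -> P1=[2,2,0,0,0,6](3) P2=[7,4,5,2,2,2](0)
Move 4: P1 pit5 -> P1=[2,2,0,0,0,0](4) P2=[8,5,6,3,3,2](0)
Move 5: P1 pit1 -> P1=[2,0,1,0,0,0](11) P2=[8,5,0,3,3,2](0)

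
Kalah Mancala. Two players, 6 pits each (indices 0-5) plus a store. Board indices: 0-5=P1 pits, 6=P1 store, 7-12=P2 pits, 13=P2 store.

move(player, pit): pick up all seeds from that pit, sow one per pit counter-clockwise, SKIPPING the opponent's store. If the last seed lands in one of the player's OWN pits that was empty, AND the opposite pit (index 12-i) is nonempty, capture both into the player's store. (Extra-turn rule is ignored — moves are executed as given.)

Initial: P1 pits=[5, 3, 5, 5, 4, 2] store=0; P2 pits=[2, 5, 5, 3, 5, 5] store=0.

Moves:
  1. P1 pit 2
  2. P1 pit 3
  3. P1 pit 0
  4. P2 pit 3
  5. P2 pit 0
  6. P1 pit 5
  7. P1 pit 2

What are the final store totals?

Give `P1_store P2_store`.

Move 1: P1 pit2 -> P1=[5,3,0,6,5,3](1) P2=[3,5,5,3,5,5](0)
Move 2: P1 pit3 -> P1=[5,3,0,0,6,4](2) P2=[4,6,6,3,5,5](0)
Move 3: P1 pit0 -> P1=[0,4,1,1,7,5](2) P2=[4,6,6,3,5,5](0)
Move 4: P2 pit3 -> P1=[0,4,1,1,7,5](2) P2=[4,6,6,0,6,6](1)
Move 5: P2 pit0 -> P1=[0,4,1,1,7,5](2) P2=[0,7,7,1,7,6](1)
Move 6: P1 pit5 -> P1=[0,4,1,1,7,0](3) P2=[1,8,8,2,7,6](1)
Move 7: P1 pit2 -> P1=[0,4,0,2,7,0](3) P2=[1,8,8,2,7,6](1)

Answer: 3 1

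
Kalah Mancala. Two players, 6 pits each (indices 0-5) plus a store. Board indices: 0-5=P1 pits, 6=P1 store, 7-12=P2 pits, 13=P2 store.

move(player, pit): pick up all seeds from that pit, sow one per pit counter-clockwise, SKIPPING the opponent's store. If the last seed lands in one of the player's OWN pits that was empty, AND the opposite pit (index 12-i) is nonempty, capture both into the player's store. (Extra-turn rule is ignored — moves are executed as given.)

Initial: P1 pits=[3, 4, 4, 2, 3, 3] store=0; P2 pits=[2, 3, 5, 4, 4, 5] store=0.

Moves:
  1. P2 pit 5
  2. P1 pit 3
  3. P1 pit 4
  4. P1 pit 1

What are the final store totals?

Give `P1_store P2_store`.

Answer: 3 1

Derivation:
Move 1: P2 pit5 -> P1=[4,5,5,3,3,3](0) P2=[2,3,5,4,4,0](1)
Move 2: P1 pit3 -> P1=[4,5,5,0,4,4](1) P2=[2,3,5,4,4,0](1)
Move 3: P1 pit4 -> P1=[4,5,5,0,0,5](2) P2=[3,4,5,4,4,0](1)
Move 4: P1 pit1 -> P1=[4,0,6,1,1,6](3) P2=[3,4,5,4,4,0](1)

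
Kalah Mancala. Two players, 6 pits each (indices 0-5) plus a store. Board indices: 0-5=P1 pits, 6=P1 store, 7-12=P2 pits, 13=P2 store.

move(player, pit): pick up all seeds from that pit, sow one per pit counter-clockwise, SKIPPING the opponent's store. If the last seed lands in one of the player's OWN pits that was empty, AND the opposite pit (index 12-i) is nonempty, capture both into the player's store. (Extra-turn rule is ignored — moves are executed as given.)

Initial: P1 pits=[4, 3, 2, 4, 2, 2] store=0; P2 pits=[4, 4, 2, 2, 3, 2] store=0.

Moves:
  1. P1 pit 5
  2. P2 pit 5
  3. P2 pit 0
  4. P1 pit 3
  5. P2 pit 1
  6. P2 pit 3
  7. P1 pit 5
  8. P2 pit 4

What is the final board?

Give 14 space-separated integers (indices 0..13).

Move 1: P1 pit5 -> P1=[4,3,2,4,2,0](1) P2=[5,4,2,2,3,2](0)
Move 2: P2 pit5 -> P1=[5,3,2,4,2,0](1) P2=[5,4,2,2,3,0](1)
Move 3: P2 pit0 -> P1=[0,3,2,4,2,0](1) P2=[0,5,3,3,4,0](7)
Move 4: P1 pit3 -> P1=[0,3,2,0,3,1](2) P2=[1,5,3,3,4,0](7)
Move 5: P2 pit1 -> P1=[0,3,2,0,3,1](2) P2=[1,0,4,4,5,1](8)
Move 6: P2 pit3 -> P1=[1,3,2,0,3,1](2) P2=[1,0,4,0,6,2](9)
Move 7: P1 pit5 -> P1=[1,3,2,0,3,0](3) P2=[1,0,4,0,6,2](9)
Move 8: P2 pit4 -> P1=[2,4,3,1,3,0](3) P2=[1,0,4,0,0,3](10)

Answer: 2 4 3 1 3 0 3 1 0 4 0 0 3 10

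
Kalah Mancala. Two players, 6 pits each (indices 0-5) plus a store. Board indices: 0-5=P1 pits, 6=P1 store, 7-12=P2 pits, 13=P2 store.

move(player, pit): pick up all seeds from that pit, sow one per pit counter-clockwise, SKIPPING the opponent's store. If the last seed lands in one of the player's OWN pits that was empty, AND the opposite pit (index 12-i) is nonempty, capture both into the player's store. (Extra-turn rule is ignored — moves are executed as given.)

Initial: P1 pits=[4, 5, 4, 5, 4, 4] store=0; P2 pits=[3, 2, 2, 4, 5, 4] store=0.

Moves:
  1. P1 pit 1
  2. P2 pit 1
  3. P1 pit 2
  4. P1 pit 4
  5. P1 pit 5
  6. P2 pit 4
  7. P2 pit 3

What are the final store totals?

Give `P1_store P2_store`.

Answer: 4 2

Derivation:
Move 1: P1 pit1 -> P1=[4,0,5,6,5,5](1) P2=[3,2,2,4,5,4](0)
Move 2: P2 pit1 -> P1=[4,0,5,6,5,5](1) P2=[3,0,3,5,5,4](0)
Move 3: P1 pit2 -> P1=[4,0,0,7,6,6](2) P2=[4,0,3,5,5,4](0)
Move 4: P1 pit4 -> P1=[4,0,0,7,0,7](3) P2=[5,1,4,6,5,4](0)
Move 5: P1 pit5 -> P1=[4,0,0,7,0,0](4) P2=[6,2,5,7,6,5](0)
Move 6: P2 pit4 -> P1=[5,1,1,8,0,0](4) P2=[6,2,5,7,0,6](1)
Move 7: P2 pit3 -> P1=[6,2,2,9,0,0](4) P2=[6,2,5,0,1,7](2)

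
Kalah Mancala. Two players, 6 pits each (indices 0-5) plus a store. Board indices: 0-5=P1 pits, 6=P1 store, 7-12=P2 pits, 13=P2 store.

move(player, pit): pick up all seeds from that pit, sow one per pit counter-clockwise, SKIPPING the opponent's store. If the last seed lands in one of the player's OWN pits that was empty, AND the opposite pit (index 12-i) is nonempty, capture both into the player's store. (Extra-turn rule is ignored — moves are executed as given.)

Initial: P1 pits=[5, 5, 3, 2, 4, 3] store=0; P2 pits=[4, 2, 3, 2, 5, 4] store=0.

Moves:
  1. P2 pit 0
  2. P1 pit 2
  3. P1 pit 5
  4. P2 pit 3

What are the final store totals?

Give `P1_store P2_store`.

Answer: 1 1

Derivation:
Move 1: P2 pit0 -> P1=[5,5,3,2,4,3](0) P2=[0,3,4,3,6,4](0)
Move 2: P1 pit2 -> P1=[5,5,0,3,5,4](0) P2=[0,3,4,3,6,4](0)
Move 3: P1 pit5 -> P1=[5,5,0,3,5,0](1) P2=[1,4,5,3,6,4](0)
Move 4: P2 pit3 -> P1=[5,5,0,3,5,0](1) P2=[1,4,5,0,7,5](1)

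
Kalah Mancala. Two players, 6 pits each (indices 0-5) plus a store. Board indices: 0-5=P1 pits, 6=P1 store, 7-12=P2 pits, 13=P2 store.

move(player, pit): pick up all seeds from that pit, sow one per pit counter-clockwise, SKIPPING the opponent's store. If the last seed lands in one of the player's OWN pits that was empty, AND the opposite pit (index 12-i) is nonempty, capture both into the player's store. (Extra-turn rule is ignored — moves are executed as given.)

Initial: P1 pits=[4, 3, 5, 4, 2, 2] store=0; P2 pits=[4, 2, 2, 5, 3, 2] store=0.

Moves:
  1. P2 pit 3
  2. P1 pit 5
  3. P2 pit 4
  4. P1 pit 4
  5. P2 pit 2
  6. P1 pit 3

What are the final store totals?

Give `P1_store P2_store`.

Move 1: P2 pit3 -> P1=[5,4,5,4,2,2](0) P2=[4,2,2,0,4,3](1)
Move 2: P1 pit5 -> P1=[5,4,5,4,2,0](1) P2=[5,2,2,0,4,3](1)
Move 3: P2 pit4 -> P1=[6,5,5,4,2,0](1) P2=[5,2,2,0,0,4](2)
Move 4: P1 pit4 -> P1=[6,5,5,4,0,1](2) P2=[5,2,2,0,0,4](2)
Move 5: P2 pit2 -> P1=[6,0,5,4,0,1](2) P2=[5,2,0,1,0,4](8)
Move 6: P1 pit3 -> P1=[6,0,5,0,1,2](3) P2=[6,2,0,1,0,4](8)

Answer: 3 8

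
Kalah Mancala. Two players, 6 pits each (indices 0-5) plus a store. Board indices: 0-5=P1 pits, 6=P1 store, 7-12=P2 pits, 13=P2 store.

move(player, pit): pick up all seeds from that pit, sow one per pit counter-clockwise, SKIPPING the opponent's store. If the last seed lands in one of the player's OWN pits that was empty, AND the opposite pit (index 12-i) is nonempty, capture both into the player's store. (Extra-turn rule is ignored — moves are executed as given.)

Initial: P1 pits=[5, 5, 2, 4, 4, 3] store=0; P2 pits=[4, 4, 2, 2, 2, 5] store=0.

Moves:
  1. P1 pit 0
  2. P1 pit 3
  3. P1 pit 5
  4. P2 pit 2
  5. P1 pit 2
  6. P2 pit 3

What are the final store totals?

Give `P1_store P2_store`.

Answer: 9 1

Derivation:
Move 1: P1 pit0 -> P1=[0,6,3,5,5,4](0) P2=[4,4,2,2,2,5](0)
Move 2: P1 pit3 -> P1=[0,6,3,0,6,5](1) P2=[5,5,2,2,2,5](0)
Move 3: P1 pit5 -> P1=[0,6,3,0,6,0](2) P2=[6,6,3,3,2,5](0)
Move 4: P2 pit2 -> P1=[0,6,3,0,6,0](2) P2=[6,6,0,4,3,6](0)
Move 5: P1 pit2 -> P1=[0,6,0,1,7,0](9) P2=[0,6,0,4,3,6](0)
Move 6: P2 pit3 -> P1=[1,6,0,1,7,0](9) P2=[0,6,0,0,4,7](1)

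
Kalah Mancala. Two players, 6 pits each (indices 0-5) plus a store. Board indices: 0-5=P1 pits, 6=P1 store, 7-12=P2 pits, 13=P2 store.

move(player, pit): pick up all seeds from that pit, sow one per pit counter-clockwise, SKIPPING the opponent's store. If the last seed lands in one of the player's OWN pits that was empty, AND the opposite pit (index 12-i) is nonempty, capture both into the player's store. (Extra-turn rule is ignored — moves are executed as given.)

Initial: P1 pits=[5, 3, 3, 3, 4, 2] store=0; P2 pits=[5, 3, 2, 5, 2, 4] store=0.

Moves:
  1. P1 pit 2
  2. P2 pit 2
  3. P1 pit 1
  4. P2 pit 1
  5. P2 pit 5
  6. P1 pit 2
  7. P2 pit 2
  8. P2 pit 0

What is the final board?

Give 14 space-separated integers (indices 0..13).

Move 1: P1 pit2 -> P1=[5,3,0,4,5,3](0) P2=[5,3,2,5,2,4](0)
Move 2: P2 pit2 -> P1=[5,3,0,4,5,3](0) P2=[5,3,0,6,3,4](0)
Move 3: P1 pit1 -> P1=[5,0,1,5,6,3](0) P2=[5,3,0,6,3,4](0)
Move 4: P2 pit1 -> P1=[5,0,1,5,6,3](0) P2=[5,0,1,7,4,4](0)
Move 5: P2 pit5 -> P1=[6,1,2,5,6,3](0) P2=[5,0,1,7,4,0](1)
Move 6: P1 pit2 -> P1=[6,1,0,6,7,3](0) P2=[5,0,1,7,4,0](1)
Move 7: P2 pit2 -> P1=[6,1,0,6,7,3](0) P2=[5,0,0,8,4,0](1)
Move 8: P2 pit0 -> P1=[0,1,0,6,7,3](0) P2=[0,1,1,9,5,0](8)

Answer: 0 1 0 6 7 3 0 0 1 1 9 5 0 8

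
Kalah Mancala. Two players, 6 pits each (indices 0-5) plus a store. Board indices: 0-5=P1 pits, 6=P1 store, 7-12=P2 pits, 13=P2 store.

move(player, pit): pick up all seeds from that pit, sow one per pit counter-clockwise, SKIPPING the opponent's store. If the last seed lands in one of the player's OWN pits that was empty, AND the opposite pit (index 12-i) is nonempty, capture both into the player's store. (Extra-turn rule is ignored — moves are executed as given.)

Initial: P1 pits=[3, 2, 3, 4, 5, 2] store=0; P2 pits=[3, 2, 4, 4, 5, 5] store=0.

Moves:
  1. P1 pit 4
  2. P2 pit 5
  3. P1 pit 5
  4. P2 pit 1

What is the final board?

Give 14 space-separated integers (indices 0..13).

Answer: 0 3 4 5 0 0 2 5 0 6 5 6 0 6

Derivation:
Move 1: P1 pit4 -> P1=[3,2,3,4,0,3](1) P2=[4,3,5,4,5,5](0)
Move 2: P2 pit5 -> P1=[4,3,4,5,0,3](1) P2=[4,3,5,4,5,0](1)
Move 3: P1 pit5 -> P1=[4,3,4,5,0,0](2) P2=[5,4,5,4,5,0](1)
Move 4: P2 pit1 -> P1=[0,3,4,5,0,0](2) P2=[5,0,6,5,6,0](6)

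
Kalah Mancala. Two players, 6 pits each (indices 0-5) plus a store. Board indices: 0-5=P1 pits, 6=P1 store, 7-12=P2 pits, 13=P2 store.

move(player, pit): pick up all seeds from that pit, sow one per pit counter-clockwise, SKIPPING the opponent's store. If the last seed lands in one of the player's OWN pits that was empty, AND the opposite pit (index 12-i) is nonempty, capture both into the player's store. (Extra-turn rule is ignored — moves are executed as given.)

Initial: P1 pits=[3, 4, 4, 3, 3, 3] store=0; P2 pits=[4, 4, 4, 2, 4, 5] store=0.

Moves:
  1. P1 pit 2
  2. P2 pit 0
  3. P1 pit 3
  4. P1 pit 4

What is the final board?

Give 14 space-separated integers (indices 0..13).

Answer: 3 4 0 0 0 6 3 2 6 6 3 5 5 0

Derivation:
Move 1: P1 pit2 -> P1=[3,4,0,4,4,4](1) P2=[4,4,4,2,4,5](0)
Move 2: P2 pit0 -> P1=[3,4,0,4,4,4](1) P2=[0,5,5,3,5,5](0)
Move 3: P1 pit3 -> P1=[3,4,0,0,5,5](2) P2=[1,5,5,3,5,5](0)
Move 4: P1 pit4 -> P1=[3,4,0,0,0,6](3) P2=[2,6,6,3,5,5](0)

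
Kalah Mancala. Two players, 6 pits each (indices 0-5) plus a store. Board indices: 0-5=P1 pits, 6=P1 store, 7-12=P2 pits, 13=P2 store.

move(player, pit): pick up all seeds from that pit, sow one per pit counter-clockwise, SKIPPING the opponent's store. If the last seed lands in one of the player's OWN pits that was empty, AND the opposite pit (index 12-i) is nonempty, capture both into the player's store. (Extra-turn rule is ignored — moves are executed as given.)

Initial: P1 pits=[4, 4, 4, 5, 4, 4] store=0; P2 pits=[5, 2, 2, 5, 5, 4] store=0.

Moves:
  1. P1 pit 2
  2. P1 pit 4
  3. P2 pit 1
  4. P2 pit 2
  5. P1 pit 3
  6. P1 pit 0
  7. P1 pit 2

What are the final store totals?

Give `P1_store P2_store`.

Move 1: P1 pit2 -> P1=[4,4,0,6,5,5](1) P2=[5,2,2,5,5,4](0)
Move 2: P1 pit4 -> P1=[4,4,0,6,0,6](2) P2=[6,3,3,5,5,4](0)
Move 3: P2 pit1 -> P1=[4,4,0,6,0,6](2) P2=[6,0,4,6,6,4](0)
Move 4: P2 pit2 -> P1=[4,4,0,6,0,6](2) P2=[6,0,0,7,7,5](1)
Move 5: P1 pit3 -> P1=[4,4,0,0,1,7](3) P2=[7,1,1,7,7,5](1)
Move 6: P1 pit0 -> P1=[0,5,1,1,2,7](3) P2=[7,1,1,7,7,5](1)
Move 7: P1 pit2 -> P1=[0,5,0,2,2,7](3) P2=[7,1,1,7,7,5](1)

Answer: 3 1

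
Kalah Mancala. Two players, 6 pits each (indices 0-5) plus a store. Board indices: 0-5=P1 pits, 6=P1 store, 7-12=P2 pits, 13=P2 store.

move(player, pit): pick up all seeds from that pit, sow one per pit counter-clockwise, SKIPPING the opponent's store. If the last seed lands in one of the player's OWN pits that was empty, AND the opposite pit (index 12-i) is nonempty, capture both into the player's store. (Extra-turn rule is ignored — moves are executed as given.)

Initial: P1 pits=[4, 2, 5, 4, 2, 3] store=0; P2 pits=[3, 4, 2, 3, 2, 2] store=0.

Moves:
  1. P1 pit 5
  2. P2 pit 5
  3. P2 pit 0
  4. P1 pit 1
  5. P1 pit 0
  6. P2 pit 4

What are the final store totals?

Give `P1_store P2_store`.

Move 1: P1 pit5 -> P1=[4,2,5,4,2,0](1) P2=[4,5,2,3,2,2](0)
Move 2: P2 pit5 -> P1=[5,2,5,4,2,0](1) P2=[4,5,2,3,2,0](1)
Move 3: P2 pit0 -> P1=[5,2,5,4,2,0](1) P2=[0,6,3,4,3,0](1)
Move 4: P1 pit1 -> P1=[5,0,6,5,2,0](1) P2=[0,6,3,4,3,0](1)
Move 5: P1 pit0 -> P1=[0,1,7,6,3,1](1) P2=[0,6,3,4,3,0](1)
Move 6: P2 pit4 -> P1=[1,1,7,6,3,1](1) P2=[0,6,3,4,0,1](2)

Answer: 1 2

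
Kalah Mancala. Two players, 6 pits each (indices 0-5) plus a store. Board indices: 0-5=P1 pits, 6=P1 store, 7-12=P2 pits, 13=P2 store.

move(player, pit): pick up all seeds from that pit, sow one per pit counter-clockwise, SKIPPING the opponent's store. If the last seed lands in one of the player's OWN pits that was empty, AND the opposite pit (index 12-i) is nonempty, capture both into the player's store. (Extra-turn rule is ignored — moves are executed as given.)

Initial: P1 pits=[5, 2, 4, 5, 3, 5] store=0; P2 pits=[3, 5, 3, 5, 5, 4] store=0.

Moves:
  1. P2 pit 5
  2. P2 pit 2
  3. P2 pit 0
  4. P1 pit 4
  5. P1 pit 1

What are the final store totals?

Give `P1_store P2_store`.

Answer: 8 8

Derivation:
Move 1: P2 pit5 -> P1=[6,3,5,5,3,5](0) P2=[3,5,3,5,5,0](1)
Move 2: P2 pit2 -> P1=[0,3,5,5,3,5](0) P2=[3,5,0,6,6,0](8)
Move 3: P2 pit0 -> P1=[0,3,5,5,3,5](0) P2=[0,6,1,7,6,0](8)
Move 4: P1 pit4 -> P1=[0,3,5,5,0,6](1) P2=[1,6,1,7,6,0](8)
Move 5: P1 pit1 -> P1=[0,0,6,6,0,6](8) P2=[1,0,1,7,6,0](8)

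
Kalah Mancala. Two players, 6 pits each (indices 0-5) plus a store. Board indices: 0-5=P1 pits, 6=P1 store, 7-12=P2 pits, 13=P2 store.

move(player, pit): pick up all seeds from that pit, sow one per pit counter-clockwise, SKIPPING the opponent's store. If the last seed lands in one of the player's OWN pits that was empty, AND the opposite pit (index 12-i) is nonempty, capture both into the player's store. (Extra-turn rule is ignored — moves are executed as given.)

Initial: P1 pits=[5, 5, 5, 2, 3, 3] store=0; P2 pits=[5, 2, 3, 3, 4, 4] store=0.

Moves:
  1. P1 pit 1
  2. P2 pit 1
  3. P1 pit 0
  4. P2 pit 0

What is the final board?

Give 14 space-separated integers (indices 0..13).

Answer: 0 1 7 4 5 5 1 0 1 5 5 5 5 0

Derivation:
Move 1: P1 pit1 -> P1=[5,0,6,3,4,4](1) P2=[5,2,3,3,4,4](0)
Move 2: P2 pit1 -> P1=[5,0,6,3,4,4](1) P2=[5,0,4,4,4,4](0)
Move 3: P1 pit0 -> P1=[0,1,7,4,5,5](1) P2=[5,0,4,4,4,4](0)
Move 4: P2 pit0 -> P1=[0,1,7,4,5,5](1) P2=[0,1,5,5,5,5](0)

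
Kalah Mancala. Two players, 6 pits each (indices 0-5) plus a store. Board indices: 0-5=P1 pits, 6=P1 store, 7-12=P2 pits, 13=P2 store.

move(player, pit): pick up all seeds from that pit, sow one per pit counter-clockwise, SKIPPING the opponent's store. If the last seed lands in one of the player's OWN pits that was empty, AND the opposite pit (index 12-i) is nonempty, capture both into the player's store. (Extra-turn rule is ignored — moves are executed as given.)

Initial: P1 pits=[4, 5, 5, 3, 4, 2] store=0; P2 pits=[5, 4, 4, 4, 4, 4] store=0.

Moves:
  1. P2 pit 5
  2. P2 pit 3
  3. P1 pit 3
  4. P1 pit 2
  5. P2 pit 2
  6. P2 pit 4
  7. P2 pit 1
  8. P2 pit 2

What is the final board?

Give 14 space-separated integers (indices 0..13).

Answer: 7 7 1 2 6 4 2 6 0 0 3 1 4 5

Derivation:
Move 1: P2 pit5 -> P1=[5,6,6,3,4,2](0) P2=[5,4,4,4,4,0](1)
Move 2: P2 pit3 -> P1=[6,6,6,3,4,2](0) P2=[5,4,4,0,5,1](2)
Move 3: P1 pit3 -> P1=[6,6,6,0,5,3](1) P2=[5,4,4,0,5,1](2)
Move 4: P1 pit2 -> P1=[6,6,0,1,6,4](2) P2=[6,5,4,0,5,1](2)
Move 5: P2 pit2 -> P1=[6,6,0,1,6,4](2) P2=[6,5,0,1,6,2](3)
Move 6: P2 pit4 -> P1=[7,7,1,2,6,4](2) P2=[6,5,0,1,0,3](4)
Move 7: P2 pit1 -> P1=[7,7,1,2,6,4](2) P2=[6,0,1,2,1,4](5)
Move 8: P2 pit2 -> P1=[7,7,1,2,6,4](2) P2=[6,0,0,3,1,4](5)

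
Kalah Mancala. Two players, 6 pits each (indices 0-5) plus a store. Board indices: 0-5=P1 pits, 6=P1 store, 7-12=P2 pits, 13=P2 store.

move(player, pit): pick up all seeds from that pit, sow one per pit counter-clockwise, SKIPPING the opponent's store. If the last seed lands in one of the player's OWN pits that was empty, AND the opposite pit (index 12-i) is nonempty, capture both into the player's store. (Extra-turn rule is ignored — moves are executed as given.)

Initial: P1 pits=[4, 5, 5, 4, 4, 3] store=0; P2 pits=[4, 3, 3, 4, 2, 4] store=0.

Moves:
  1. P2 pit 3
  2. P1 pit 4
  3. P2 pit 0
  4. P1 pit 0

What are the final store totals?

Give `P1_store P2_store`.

Answer: 1 1

Derivation:
Move 1: P2 pit3 -> P1=[5,5,5,4,4,3](0) P2=[4,3,3,0,3,5](1)
Move 2: P1 pit4 -> P1=[5,5,5,4,0,4](1) P2=[5,4,3,0,3,5](1)
Move 3: P2 pit0 -> P1=[5,5,5,4,0,4](1) P2=[0,5,4,1,4,6](1)
Move 4: P1 pit0 -> P1=[0,6,6,5,1,5](1) P2=[0,5,4,1,4,6](1)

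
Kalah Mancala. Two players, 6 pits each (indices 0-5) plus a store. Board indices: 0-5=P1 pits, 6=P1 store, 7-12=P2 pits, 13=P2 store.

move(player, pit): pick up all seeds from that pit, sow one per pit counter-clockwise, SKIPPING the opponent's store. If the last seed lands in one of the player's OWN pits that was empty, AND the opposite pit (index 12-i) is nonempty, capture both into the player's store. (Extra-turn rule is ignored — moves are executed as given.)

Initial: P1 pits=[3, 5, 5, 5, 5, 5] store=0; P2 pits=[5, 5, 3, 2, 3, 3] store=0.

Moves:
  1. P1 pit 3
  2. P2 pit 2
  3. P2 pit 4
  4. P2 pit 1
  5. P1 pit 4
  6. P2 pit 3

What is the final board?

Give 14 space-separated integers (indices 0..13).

Answer: 6 7 5 0 0 7 2 7 1 2 0 2 7 3

Derivation:
Move 1: P1 pit3 -> P1=[3,5,5,0,6,6](1) P2=[6,6,3,2,3,3](0)
Move 2: P2 pit2 -> P1=[3,5,5,0,6,6](1) P2=[6,6,0,3,4,4](0)
Move 3: P2 pit4 -> P1=[4,6,5,0,6,6](1) P2=[6,6,0,3,0,5](1)
Move 4: P2 pit1 -> P1=[5,6,5,0,6,6](1) P2=[6,0,1,4,1,6](2)
Move 5: P1 pit4 -> P1=[5,6,5,0,0,7](2) P2=[7,1,2,5,1,6](2)
Move 6: P2 pit3 -> P1=[6,7,5,0,0,7](2) P2=[7,1,2,0,2,7](3)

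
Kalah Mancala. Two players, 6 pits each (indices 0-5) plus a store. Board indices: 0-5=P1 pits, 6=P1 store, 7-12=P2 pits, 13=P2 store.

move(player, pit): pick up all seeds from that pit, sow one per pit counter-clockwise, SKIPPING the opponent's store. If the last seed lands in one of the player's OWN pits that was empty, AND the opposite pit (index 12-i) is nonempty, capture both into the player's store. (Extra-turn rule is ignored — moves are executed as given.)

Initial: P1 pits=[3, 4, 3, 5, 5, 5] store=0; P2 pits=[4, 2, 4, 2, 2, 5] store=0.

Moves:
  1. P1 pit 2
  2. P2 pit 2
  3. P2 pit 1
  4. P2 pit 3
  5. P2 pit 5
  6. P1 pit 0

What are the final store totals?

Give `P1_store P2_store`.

Answer: 0 3

Derivation:
Move 1: P1 pit2 -> P1=[3,4,0,6,6,6](0) P2=[4,2,4,2,2,5](0)
Move 2: P2 pit2 -> P1=[3,4,0,6,6,6](0) P2=[4,2,0,3,3,6](1)
Move 3: P2 pit1 -> P1=[3,4,0,6,6,6](0) P2=[4,0,1,4,3,6](1)
Move 4: P2 pit3 -> P1=[4,4,0,6,6,6](0) P2=[4,0,1,0,4,7](2)
Move 5: P2 pit5 -> P1=[5,5,1,7,7,7](0) P2=[4,0,1,0,4,0](3)
Move 6: P1 pit0 -> P1=[0,6,2,8,8,8](0) P2=[4,0,1,0,4,0](3)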